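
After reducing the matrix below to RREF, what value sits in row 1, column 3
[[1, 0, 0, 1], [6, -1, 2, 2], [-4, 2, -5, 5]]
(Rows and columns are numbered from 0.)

ρ2 -> ρ2 − 6·ρ1
  [  1   0   0   1 ]
  [  0  -1   2  -4 ]
  [ -4   2  -5   5 ]
ρ3 -> ρ3 + 4·ρ1
  [ 1   0   0   1 ]
  [ 0  -1   2  -4 ]
  [ 0   2  -5   9 ]
ρ2 -> -1·ρ2
  [ 1  0   0  1 ]
  [ 0  1  -2  4 ]
  [ 0  2  -5  9 ]
ρ3 -> ρ3 − 2·ρ2
  [ 1  0   0  1 ]
  [ 0  1  -2  4 ]
  [ 0  0  -1  1 ]
ρ3 -> -1·ρ3
  [ 1  0   0   1 ]
  [ 0  1  -2   4 ]
  [ 0  0   1  -1 ]
ρ2 -> ρ2 + 2·ρ3
  [ 1  0  0   1 ]
  [ 0  1  0   2 ]
  [ 0  0  1  -1 ]

2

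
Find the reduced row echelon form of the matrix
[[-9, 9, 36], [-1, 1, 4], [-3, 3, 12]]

r1 → -1/9·r1
r2 → r2 + r1
r3 → r3 + 3·r1

[[1, -1, -4], [0, 0, 0], [0, 0, 0]]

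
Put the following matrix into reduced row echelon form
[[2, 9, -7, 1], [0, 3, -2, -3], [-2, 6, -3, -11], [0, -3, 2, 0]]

[[1, 0, -1/2, 0], [0, 1, -2/3, 0], [0, 0, 0, 1], [0, 0, 0, 0]]

Multiply r1 by 1/2.
  [  1  9/2  -7/2  1/2 ]
  [  0    3    -2   -3 ]
  [ -2    6    -3  -11 ]
  [  0   -3     2    0 ]
Add 2 times r1 to r3.
  [ 1  9/2  -7/2  1/2 ]
  [ 0    3    -2   -3 ]
  [ 0   15   -10  -10 ]
  [ 0   -3     2    0 ]
Multiply r2 by 1/3.
  [ 1  9/2  -7/2  1/2 ]
  [ 0    1  -2/3   -1 ]
  [ 0   15   -10  -10 ]
  [ 0   -3     2    0 ]
Subtract 15 times r2 from r3.
  [ 1  9/2  -7/2  1/2 ]
  [ 0    1  -2/3   -1 ]
  [ 0    0     0    5 ]
  [ 0   -3     2    0 ]
Add 3 times r2 to r4.
  [ 1  9/2  -7/2  1/2 ]
  [ 0    1  -2/3   -1 ]
  [ 0    0     0    5 ]
  [ 0    0     0   -3 ]
Multiply r3 by 1/5.
  [ 1  9/2  -7/2  1/2 ]
  [ 0    1  -2/3   -1 ]
  [ 0    0     0    1 ]
  [ 0    0     0   -3 ]
Add 3 times r3 to r4.
  [ 1  9/2  -7/2  1/2 ]
  [ 0    1  -2/3   -1 ]
  [ 0    0     0    1 ]
  [ 0    0     0    0 ]
Add r3 to r2.
  [ 1  9/2  -7/2  1/2 ]
  [ 0    1  -2/3    0 ]
  [ 0    0     0    1 ]
  [ 0    0     0    0 ]
Subtract 1/2 times r3 from r1.
  [ 1  9/2  -7/2  0 ]
  [ 0    1  -2/3  0 ]
  [ 0    0     0  1 ]
  [ 0    0     0  0 ]
Subtract 9/2 times r2 from r1.
  [ 1  0  -1/2  0 ]
  [ 0  1  -2/3  0 ]
  [ 0  0     0  1 ]
  [ 0  0     0  0 ]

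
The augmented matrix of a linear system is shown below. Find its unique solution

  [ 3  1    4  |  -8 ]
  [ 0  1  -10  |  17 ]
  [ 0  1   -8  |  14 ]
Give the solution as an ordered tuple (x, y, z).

R1 -> 1/3·R1
R3 -> R3 − R2
R3 -> 1/2·R3
R2 -> R2 + 10·R3
R1 -> R1 − 4/3·R3
R1 -> R1 − 1/3·R2
Reading off the last column: x = -4/3, y = 2, z = -3/2.

(-4/3, 2, -3/2)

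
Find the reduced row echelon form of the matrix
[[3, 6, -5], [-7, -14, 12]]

[[1, 2, 0], [0, 0, 1]]

R1 := 1/3·R1
  [  1    2  -5/3 ]
  [ -7  -14    12 ]
R2 := R2 + 7·R1
  [ 1  2  -5/3 ]
  [ 0  0   1/3 ]
R2 := 3·R2
  [ 1  2  -5/3 ]
  [ 0  0     1 ]
R1 := R1 + 5/3·R2
  [ 1  2  0 ]
  [ 0  0  1 ]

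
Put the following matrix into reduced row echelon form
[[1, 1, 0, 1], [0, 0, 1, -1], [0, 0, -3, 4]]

R3 → R3 + 3·R2
  [ 1  1  0   1 ]
  [ 0  0  1  -1 ]
  [ 0  0  0   1 ]
R2 → R2 + R3
  [ 1  1  0  1 ]
  [ 0  0  1  0 ]
  [ 0  0  0  1 ]
R1 → R1 − R3
  [ 1  1  0  0 ]
  [ 0  0  1  0 ]
  [ 0  0  0  1 ]

[[1, 1, 0, 0], [0, 0, 1, 0], [0, 0, 0, 1]]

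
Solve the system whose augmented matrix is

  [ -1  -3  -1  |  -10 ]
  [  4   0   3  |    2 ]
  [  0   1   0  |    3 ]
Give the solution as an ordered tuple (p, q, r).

Multiply r1 by -1.
Subtract 4 times r1 from r2.
Multiply r2 by -1/12.
Subtract r2 from r3.
Multiply r3 by -12.
Subtract 1/12 times r3 from r2.
Subtract r3 from r1.
Subtract 3 times r2 from r1.
Reading off the last column: p = -1, q = 3, r = 2.

(-1, 3, 2)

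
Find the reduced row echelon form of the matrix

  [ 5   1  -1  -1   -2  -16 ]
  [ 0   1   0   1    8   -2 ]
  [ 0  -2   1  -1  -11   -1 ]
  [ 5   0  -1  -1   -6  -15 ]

[[1, 0, 0, 0, -1/5, -4], [0, 1, 0, 0, 4, -1], [0, 0, 1, 0, 1, -4], [0, 0, 0, 1, 4, -1]]

Multiply R1 by 1/5.
  [ 1  1/5  -1/5  -1/5  -2/5  -16/5 ]
  [ 0    1     0     1     8     -2 ]
  [ 0   -2     1    -1   -11     -1 ]
  [ 5    0    -1    -1    -6    -15 ]
Subtract 5 times R1 from R4.
  [ 1  1/5  -1/5  -1/5  -2/5  -16/5 ]
  [ 0    1     0     1     8     -2 ]
  [ 0   -2     1    -1   -11     -1 ]
  [ 0   -1     0     0    -4      1 ]
Add 2 times R2 to R3.
  [ 1  1/5  -1/5  -1/5  -2/5  -16/5 ]
  [ 0    1     0     1     8     -2 ]
  [ 0    0     1     1     5     -5 ]
  [ 0   -1     0     0    -4      1 ]
Add R2 to R4.
  [ 1  1/5  -1/5  -1/5  -2/5  -16/5 ]
  [ 0    1     0     1     8     -2 ]
  [ 0    0     1     1     5     -5 ]
  [ 0    0     0     1     4     -1 ]
Subtract R4 from R3.
  [ 1  1/5  -1/5  -1/5  -2/5  -16/5 ]
  [ 0    1     0     1     8     -2 ]
  [ 0    0     1     0     1     -4 ]
  [ 0    0     0     1     4     -1 ]
Subtract R4 from R2.
  [ 1  1/5  -1/5  -1/5  -2/5  -16/5 ]
  [ 0    1     0     0     4     -1 ]
  [ 0    0     1     0     1     -4 ]
  [ 0    0     0     1     4     -1 ]
Add 1/5 times R4 to R1.
  [ 1  1/5  -1/5  0  2/5  -17/5 ]
  [ 0    1     0  0    4     -1 ]
  [ 0    0     1  0    1     -4 ]
  [ 0    0     0  1    4     -1 ]
Add 1/5 times R3 to R1.
  [ 1  1/5  0  0  3/5  -21/5 ]
  [ 0    1  0  0    4     -1 ]
  [ 0    0  1  0    1     -4 ]
  [ 0    0  0  1    4     -1 ]
Subtract 1/5 times R2 from R1.
  [ 1  0  0  0  -1/5  -4 ]
  [ 0  1  0  0     4  -1 ]
  [ 0  0  1  0     1  -4 ]
  [ 0  0  0  1     4  -1 ]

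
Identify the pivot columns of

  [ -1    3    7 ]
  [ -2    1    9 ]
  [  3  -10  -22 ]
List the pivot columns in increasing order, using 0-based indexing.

0, 1

Multiply R1 by -1.
Add 2 times R1 to R2.
Subtract 3 times R1 from R3.
Multiply R2 by -1/5.
Add R2 to R3.
Add 3 times R2 to R1.
Pivot columns are the columns containing a leading 1.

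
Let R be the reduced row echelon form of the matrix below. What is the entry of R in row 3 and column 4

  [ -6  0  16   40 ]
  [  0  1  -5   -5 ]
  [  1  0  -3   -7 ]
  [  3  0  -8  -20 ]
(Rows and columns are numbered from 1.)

r1 → -1/6·r1
  [ 1  0  -8/3  -20/3 ]
  [ 0  1    -5     -5 ]
  [ 1  0    -3     -7 ]
  [ 3  0    -8    -20 ]
r3 → r3 − r1
  [ 1  0  -8/3  -20/3 ]
  [ 0  1    -5     -5 ]
  [ 0  0  -1/3   -1/3 ]
  [ 3  0    -8    -20 ]
r4 → r4 − 3·r1
  [ 1  0  -8/3  -20/3 ]
  [ 0  1    -5     -5 ]
  [ 0  0  -1/3   -1/3 ]
  [ 0  0     0      0 ]
r3 → -3·r3
  [ 1  0  -8/3  -20/3 ]
  [ 0  1    -5     -5 ]
  [ 0  0     1      1 ]
  [ 0  0     0      0 ]
r2 → r2 + 5·r3
  [ 1  0  -8/3  -20/3 ]
  [ 0  1     0      0 ]
  [ 0  0     1      1 ]
  [ 0  0     0      0 ]
r1 → r1 + 8/3·r3
  [ 1  0  0  -4 ]
  [ 0  1  0   0 ]
  [ 0  0  1   1 ]
  [ 0  0  0   0 ]

1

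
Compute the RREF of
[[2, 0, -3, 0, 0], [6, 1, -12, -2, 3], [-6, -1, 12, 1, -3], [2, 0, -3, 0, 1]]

ρ1 → 1/2·ρ1
  [  1   0  -3/2   0   0 ]
  [  6   1   -12  -2   3 ]
  [ -6  -1    12   1  -3 ]
  [  2   0    -3   0   1 ]
ρ2 → ρ2 − 6·ρ1
  [  1   0  -3/2   0   0 ]
  [  0   1    -3  -2   3 ]
  [ -6  -1    12   1  -3 ]
  [  2   0    -3   0   1 ]
ρ3 → ρ3 + 6·ρ1
  [ 1   0  -3/2   0   0 ]
  [ 0   1    -3  -2   3 ]
  [ 0  -1     3   1  -3 ]
  [ 2   0    -3   0   1 ]
ρ4 → ρ4 − 2·ρ1
  [ 1   0  -3/2   0   0 ]
  [ 0   1    -3  -2   3 ]
  [ 0  -1     3   1  -3 ]
  [ 0   0     0   0   1 ]
ρ3 → ρ3 + ρ2
  [ 1  0  -3/2   0  0 ]
  [ 0  1    -3  -2  3 ]
  [ 0  0     0  -1  0 ]
  [ 0  0     0   0  1 ]
ρ3 → -1·ρ3
  [ 1  0  -3/2   0  0 ]
  [ 0  1    -3  -2  3 ]
  [ 0  0     0   1  0 ]
  [ 0  0     0   0  1 ]
ρ2 → ρ2 − 3·ρ4
  [ 1  0  -3/2   0  0 ]
  [ 0  1    -3  -2  0 ]
  [ 0  0     0   1  0 ]
  [ 0  0     0   0  1 ]
ρ2 → ρ2 + 2·ρ3
  [ 1  0  -3/2  0  0 ]
  [ 0  1    -3  0  0 ]
  [ 0  0     0  1  0 ]
  [ 0  0     0  0  1 ]

[[1, 0, -3/2, 0, 0], [0, 1, -3, 0, 0], [0, 0, 0, 1, 0], [0, 0, 0, 0, 1]]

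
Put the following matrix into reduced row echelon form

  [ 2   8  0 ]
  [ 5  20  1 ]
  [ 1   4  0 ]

[[1, 4, 0], [0, 0, 1], [0, 0, 0]]

R1 -> 1/2·R1
  [ 1   4  0 ]
  [ 5  20  1 ]
  [ 1   4  0 ]
R2 -> R2 − 5·R1
  [ 1  4  0 ]
  [ 0  0  1 ]
  [ 1  4  0 ]
R3 -> R3 − R1
  [ 1  4  0 ]
  [ 0  0  1 ]
  [ 0  0  0 ]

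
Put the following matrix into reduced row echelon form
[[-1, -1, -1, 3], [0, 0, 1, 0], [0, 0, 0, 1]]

ρ1 → -1·ρ1
  [ 1  1  1  -3 ]
  [ 0  0  1   0 ]
  [ 0  0  0   1 ]
ρ1 → ρ1 + 3·ρ3
  [ 1  1  1  0 ]
  [ 0  0  1  0 ]
  [ 0  0  0  1 ]
ρ1 → ρ1 − ρ2
  [ 1  1  0  0 ]
  [ 0  0  1  0 ]
  [ 0  0  0  1 ]

[[1, 1, 0, 0], [0, 0, 1, 0], [0, 0, 0, 1]]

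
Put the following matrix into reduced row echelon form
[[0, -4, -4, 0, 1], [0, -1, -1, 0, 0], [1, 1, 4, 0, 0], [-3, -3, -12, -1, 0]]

[[1, 0, 3, 0, 0], [0, 1, 1, 0, 0], [0, 0, 0, 1, 0], [0, 0, 0, 0, 1]]

ρ1 <-> ρ3
ρ4 → ρ4 + 3·ρ1
ρ2 → -1·ρ2
ρ3 → ρ3 + 4·ρ2
ρ3 <-> ρ4
ρ3 → -1·ρ3
ρ1 → ρ1 − ρ2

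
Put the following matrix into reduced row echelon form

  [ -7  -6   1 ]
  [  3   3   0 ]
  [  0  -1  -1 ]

R1 ← -1/7·R1
  [ 1  6/7  -1/7 ]
  [ 3    3     0 ]
  [ 0   -1    -1 ]
R2 ← R2 − 3·R1
  [ 1  6/7  -1/7 ]
  [ 0  3/7   3/7 ]
  [ 0   -1    -1 ]
R2 ← 7/3·R2
  [ 1  6/7  -1/7 ]
  [ 0    1     1 ]
  [ 0   -1    -1 ]
R3 ← R3 + R2
  [ 1  6/7  -1/7 ]
  [ 0    1     1 ]
  [ 0    0     0 ]
R1 ← R1 − 6/7·R2
  [ 1  0  -1 ]
  [ 0  1   1 ]
  [ 0  0   0 ]

[[1, 0, -1], [0, 1, 1], [0, 0, 0]]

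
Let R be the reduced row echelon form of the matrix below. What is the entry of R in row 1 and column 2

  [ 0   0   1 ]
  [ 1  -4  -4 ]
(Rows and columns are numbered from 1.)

-4

R1 <-> R2
R1 := R1 + 4·R2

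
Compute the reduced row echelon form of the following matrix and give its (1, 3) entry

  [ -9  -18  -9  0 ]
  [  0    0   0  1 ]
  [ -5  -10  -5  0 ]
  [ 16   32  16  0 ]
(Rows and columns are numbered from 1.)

R1 := -1/9·R1
  [  1    2   1  0 ]
  [  0    0   0  1 ]
  [ -5  -10  -5  0 ]
  [ 16   32  16  0 ]
R3 := R3 + 5·R1
  [  1   2   1  0 ]
  [  0   0   0  1 ]
  [  0   0   0  0 ]
  [ 16  32  16  0 ]
R4 := R4 − 16·R1
  [ 1  2  1  0 ]
  [ 0  0  0  1 ]
  [ 0  0  0  0 ]
  [ 0  0  0  0 ]

1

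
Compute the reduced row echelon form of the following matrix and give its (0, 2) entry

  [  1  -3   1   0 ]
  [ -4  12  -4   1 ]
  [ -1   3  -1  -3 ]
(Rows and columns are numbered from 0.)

r2 → r2 + 4·r1
  [  1  -3   1   0 ]
  [  0   0   0   1 ]
  [ -1   3  -1  -3 ]
r3 → r3 + r1
  [ 1  -3  1   0 ]
  [ 0   0  0   1 ]
  [ 0   0  0  -3 ]
r3 → r3 + 3·r2
  [ 1  -3  1  0 ]
  [ 0   0  0  1 ]
  [ 0   0  0  0 ]

1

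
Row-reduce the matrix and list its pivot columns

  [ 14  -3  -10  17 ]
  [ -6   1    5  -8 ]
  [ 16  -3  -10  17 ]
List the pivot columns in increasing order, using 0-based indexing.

0, 1, 2

Multiply R1 by 1/14.
  [  1  -3/14  -5/7  17/14 ]
  [ -6      1     5     -8 ]
  [ 16     -3   -10     17 ]
Add 6 times R1 to R2.
  [  1  -3/14  -5/7  17/14 ]
  [  0   -2/7   5/7   -5/7 ]
  [ 16     -3   -10     17 ]
Subtract 16 times R1 from R3.
  [ 1  -3/14  -5/7  17/14 ]
  [ 0   -2/7   5/7   -5/7 ]
  [ 0    3/7  10/7  -17/7 ]
Multiply R2 by -7/2.
  [ 1  -3/14  -5/7  17/14 ]
  [ 0      1  -5/2    5/2 ]
  [ 0    3/7  10/7  -17/7 ]
Subtract 3/7 times R2 from R3.
  [ 1  -3/14  -5/7  17/14 ]
  [ 0      1  -5/2    5/2 ]
  [ 0      0   5/2   -7/2 ]
Multiply R3 by 2/5.
  [ 1  -3/14  -5/7  17/14 ]
  [ 0      1  -5/2    5/2 ]
  [ 0      0     1   -7/5 ]
Add 5/2 times R3 to R2.
  [ 1  -3/14  -5/7  17/14 ]
  [ 0      1     0     -1 ]
  [ 0      0     1   -7/5 ]
Add 5/7 times R3 to R1.
  [ 1  -3/14  0  3/14 ]
  [ 0      1  0    -1 ]
  [ 0      0  1  -7/5 ]
Add 3/14 times R2 to R1.
  [ 1  0  0     0 ]
  [ 0  1  0    -1 ]
  [ 0  0  1  -7/5 ]
Pivot columns are the columns containing a leading 1.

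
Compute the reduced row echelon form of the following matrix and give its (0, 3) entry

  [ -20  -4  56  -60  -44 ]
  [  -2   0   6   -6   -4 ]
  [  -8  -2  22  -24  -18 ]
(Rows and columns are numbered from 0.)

3

R1 -> -1/20·R1
  [  1  1/5  -14/5    3  11/5 ]
  [ -2    0      6   -6    -4 ]
  [ -8   -2     22  -24   -18 ]
R2 -> R2 + 2·R1
  [  1  1/5  -14/5    3  11/5 ]
  [  0  2/5    2/5    0   2/5 ]
  [ -8   -2     22  -24   -18 ]
R3 -> R3 + 8·R1
  [ 1   1/5  -14/5  3  11/5 ]
  [ 0   2/5    2/5  0   2/5 ]
  [ 0  -2/5   -2/5  0  -2/5 ]
R2 -> 5/2·R2
  [ 1   1/5  -14/5  3  11/5 ]
  [ 0     1      1  0     1 ]
  [ 0  -2/5   -2/5  0  -2/5 ]
R3 -> R3 + 2/5·R2
  [ 1  1/5  -14/5  3  11/5 ]
  [ 0    1      1  0     1 ]
  [ 0    0      0  0     0 ]
R1 -> R1 − 1/5·R2
  [ 1  0  -3  3  2 ]
  [ 0  1   1  0  1 ]
  [ 0  0   0  0  0 ]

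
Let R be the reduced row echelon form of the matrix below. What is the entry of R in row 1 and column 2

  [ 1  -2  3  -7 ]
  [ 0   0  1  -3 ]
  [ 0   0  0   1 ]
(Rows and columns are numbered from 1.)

Add 3 times ρ3 to ρ2.
  [ 1  -2  3  -7 ]
  [ 0   0  1   0 ]
  [ 0   0  0   1 ]
Add 7 times ρ3 to ρ1.
  [ 1  -2  3  0 ]
  [ 0   0  1  0 ]
  [ 0   0  0  1 ]
Subtract 3 times ρ2 from ρ1.
  [ 1  -2  0  0 ]
  [ 0   0  1  0 ]
  [ 0   0  0  1 ]

-2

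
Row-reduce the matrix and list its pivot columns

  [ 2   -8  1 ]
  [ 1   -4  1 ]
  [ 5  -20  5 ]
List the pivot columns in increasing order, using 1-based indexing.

R1 → 1/2·R1
  [ 1   -4  1/2 ]
  [ 1   -4    1 ]
  [ 5  -20    5 ]
R2 → R2 − R1
  [ 1   -4  1/2 ]
  [ 0    0  1/2 ]
  [ 5  -20    5 ]
R3 → R3 − 5·R1
  [ 1  -4  1/2 ]
  [ 0   0  1/2 ]
  [ 0   0  5/2 ]
R2 → 2·R2
  [ 1  -4  1/2 ]
  [ 0   0    1 ]
  [ 0   0  5/2 ]
R3 → R3 − 5/2·R2
  [ 1  -4  1/2 ]
  [ 0   0    1 ]
  [ 0   0    0 ]
R1 → R1 − 1/2·R2
  [ 1  -4  0 ]
  [ 0   0  1 ]
  [ 0   0  0 ]
Pivot columns are the columns containing a leading 1.

1, 3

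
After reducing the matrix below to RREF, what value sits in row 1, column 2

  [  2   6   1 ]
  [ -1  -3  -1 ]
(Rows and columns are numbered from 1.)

3

r1 → 1/2·r1
  [  1   3  1/2 ]
  [ -1  -3   -1 ]
r2 → r2 + r1
  [ 1  3   1/2 ]
  [ 0  0  -1/2 ]
r2 → -2·r2
  [ 1  3  1/2 ]
  [ 0  0    1 ]
r1 → r1 − 1/2·r2
  [ 1  3  0 ]
  [ 0  0  1 ]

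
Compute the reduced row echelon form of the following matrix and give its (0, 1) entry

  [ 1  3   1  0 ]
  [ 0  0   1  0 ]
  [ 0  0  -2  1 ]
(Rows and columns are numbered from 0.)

3

R3 ← R3 + 2·R2
  [ 1  3  1  0 ]
  [ 0  0  1  0 ]
  [ 0  0  0  1 ]
R1 ← R1 − R2
  [ 1  3  0  0 ]
  [ 0  0  1  0 ]
  [ 0  0  0  1 ]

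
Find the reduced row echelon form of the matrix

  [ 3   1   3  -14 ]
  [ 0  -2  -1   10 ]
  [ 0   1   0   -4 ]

r1 := 1/3·r1
  [ 1  1/3   1  -14/3 ]
  [ 0   -2  -1     10 ]
  [ 0    1   0     -4 ]
r2 := -1/2·r2
  [ 1  1/3    1  -14/3 ]
  [ 0    1  1/2     -5 ]
  [ 0    1    0     -4 ]
r3 := r3 − r2
  [ 1  1/3     1  -14/3 ]
  [ 0    1   1/2     -5 ]
  [ 0    0  -1/2      1 ]
r3 := -2·r3
  [ 1  1/3    1  -14/3 ]
  [ 0    1  1/2     -5 ]
  [ 0    0    1     -2 ]
r2 := r2 − 1/2·r3
  [ 1  1/3  1  -14/3 ]
  [ 0    1  0     -4 ]
  [ 0    0  1     -2 ]
r1 := r1 − r3
  [ 1  1/3  0  -8/3 ]
  [ 0    1  0    -4 ]
  [ 0    0  1    -2 ]
r1 := r1 − 1/3·r2
  [ 1  0  0  -4/3 ]
  [ 0  1  0    -4 ]
  [ 0  0  1    -2 ]

[[1, 0, 0, -4/3], [0, 1, 0, -4], [0, 0, 1, -2]]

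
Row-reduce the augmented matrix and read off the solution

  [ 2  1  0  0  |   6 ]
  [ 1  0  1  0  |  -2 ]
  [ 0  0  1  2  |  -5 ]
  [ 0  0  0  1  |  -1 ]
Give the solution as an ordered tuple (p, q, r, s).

(1, 4, -3, -1)

R1 → 1/2·R1
  [ 1  1/2  0  0  |   3 ]
  [ 1    0  1  0  |  -2 ]
  [ 0    0  1  2  |  -5 ]
  [ 0    0  0  1  |  -1 ]
R2 → R2 − R1
  [ 1   1/2  0  0  |   3 ]
  [ 0  -1/2  1  0  |  -5 ]
  [ 0     0  1  2  |  -5 ]
  [ 0     0  0  1  |  -1 ]
R2 → -2·R2
  [ 1  1/2   0  0  |   3 ]
  [ 0    1  -2  0  |  10 ]
  [ 0    0   1  2  |  -5 ]
  [ 0    0   0  1  |  -1 ]
R3 → R3 − 2·R4
  [ 1  1/2   0  0  |   3 ]
  [ 0    1  -2  0  |  10 ]
  [ 0    0   1  0  |  -3 ]
  [ 0    0   0  1  |  -1 ]
R2 → R2 + 2·R3
  [ 1  1/2  0  0  |   3 ]
  [ 0    1  0  0  |   4 ]
  [ 0    0  1  0  |  -3 ]
  [ 0    0  0  1  |  -1 ]
R1 → R1 − 1/2·R2
  [ 1  0  0  0  |   1 ]
  [ 0  1  0  0  |   4 ]
  [ 0  0  1  0  |  -3 ]
  [ 0  0  0  1  |  -1 ]
Reading off the last column: p = 1, q = 4, r = -3, s = -1.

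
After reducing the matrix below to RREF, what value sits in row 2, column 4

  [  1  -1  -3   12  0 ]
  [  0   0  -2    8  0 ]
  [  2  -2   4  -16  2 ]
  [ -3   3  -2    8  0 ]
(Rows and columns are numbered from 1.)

Subtract 2 times r1 from r3.
  [  1  -1  -3   12  0 ]
  [  0   0  -2    8  0 ]
  [  0   0  10  -40  2 ]
  [ -3   3  -2    8  0 ]
Add 3 times r1 to r4.
  [ 1  -1   -3   12  0 ]
  [ 0   0   -2    8  0 ]
  [ 0   0   10  -40  2 ]
  [ 0   0  -11   44  0 ]
Multiply r2 by -1/2.
  [ 1  -1   -3   12  0 ]
  [ 0   0    1   -4  0 ]
  [ 0   0   10  -40  2 ]
  [ 0   0  -11   44  0 ]
Subtract 10 times r2 from r3.
  [ 1  -1   -3  12  0 ]
  [ 0   0    1  -4  0 ]
  [ 0   0    0   0  2 ]
  [ 0   0  -11  44  0 ]
Add 11 times r2 to r4.
  [ 1  -1  -3  12  0 ]
  [ 0   0   1  -4  0 ]
  [ 0   0   0   0  2 ]
  [ 0   0   0   0  0 ]
Multiply r3 by 1/2.
  [ 1  -1  -3  12  0 ]
  [ 0   0   1  -4  0 ]
  [ 0   0   0   0  1 ]
  [ 0   0   0   0  0 ]
Add 3 times r2 to r1.
  [ 1  -1  0   0  0 ]
  [ 0   0  1  -4  0 ]
  [ 0   0  0   0  1 ]
  [ 0   0  0   0  0 ]

-4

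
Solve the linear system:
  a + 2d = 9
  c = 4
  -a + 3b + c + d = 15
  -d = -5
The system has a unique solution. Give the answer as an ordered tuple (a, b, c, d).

(-1, 5/3, 4, 5)

Form the augmented matrix and row-reduce:
  [  1  0  0   2  |   9 ]
  [  0  0  1   0  |   4 ]
  [ -1  3  1   1  |  15 ]
  [  0  0  0  -1  |  -5 ]
ρ3 ← ρ3 + ρ1
  [ 1  0  0   2  |   9 ]
  [ 0  0  1   0  |   4 ]
  [ 0  3  1   3  |  24 ]
  [ 0  0  0  -1  |  -5 ]
ρ2 ↔ ρ3
  [ 1  0  0   2  |   9 ]
  [ 0  3  1   3  |  24 ]
  [ 0  0  1   0  |   4 ]
  [ 0  0  0  -1  |  -5 ]
ρ2 ← 1/3·ρ2
  [ 1  0    0   2  |   9 ]
  [ 0  1  1/3   1  |   8 ]
  [ 0  0    1   0  |   4 ]
  [ 0  0    0  -1  |  -5 ]
ρ4 ← -1·ρ4
  [ 1  0    0  2  |  9 ]
  [ 0  1  1/3  1  |  8 ]
  [ 0  0    1  0  |  4 ]
  [ 0  0    0  1  |  5 ]
ρ2 ← ρ2 − ρ4
  [ 1  0    0  2  |  9 ]
  [ 0  1  1/3  0  |  3 ]
  [ 0  0    1  0  |  4 ]
  [ 0  0    0  1  |  5 ]
ρ1 ← ρ1 − 2·ρ4
  [ 1  0    0  0  |  -1 ]
  [ 0  1  1/3  0  |   3 ]
  [ 0  0    1  0  |   4 ]
  [ 0  0    0  1  |   5 ]
ρ2 ← ρ2 − 1/3·ρ3
  [ 1  0  0  0  |   -1 ]
  [ 0  1  0  0  |  5/3 ]
  [ 0  0  1  0  |    4 ]
  [ 0  0  0  1  |    5 ]
Reading off the last column: a = -1, b = 5/3, c = 4, d = 5.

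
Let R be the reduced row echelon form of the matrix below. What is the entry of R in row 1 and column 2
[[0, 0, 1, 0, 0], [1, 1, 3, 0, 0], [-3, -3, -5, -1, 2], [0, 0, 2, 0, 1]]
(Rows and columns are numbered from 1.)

R1 <-> R2
  [  1   1   3   0  0 ]
  [  0   0   1   0  0 ]
  [ -3  -3  -5  -1  2 ]
  [  0   0   2   0  1 ]
R3 -> R3 + 3·R1
  [ 1  1  3   0  0 ]
  [ 0  0  1   0  0 ]
  [ 0  0  4  -1  2 ]
  [ 0  0  2   0  1 ]
R3 -> R3 − 4·R2
  [ 1  1  3   0  0 ]
  [ 0  0  1   0  0 ]
  [ 0  0  0  -1  2 ]
  [ 0  0  2   0  1 ]
R4 -> R4 − 2·R2
  [ 1  1  3   0  0 ]
  [ 0  0  1   0  0 ]
  [ 0  0  0  -1  2 ]
  [ 0  0  0   0  1 ]
R3 -> -1·R3
  [ 1  1  3  0   0 ]
  [ 0  0  1  0   0 ]
  [ 0  0  0  1  -2 ]
  [ 0  0  0  0   1 ]
R3 -> R3 + 2·R4
  [ 1  1  3  0  0 ]
  [ 0  0  1  0  0 ]
  [ 0  0  0  1  0 ]
  [ 0  0  0  0  1 ]
R1 -> R1 − 3·R2
  [ 1  1  0  0  0 ]
  [ 0  0  1  0  0 ]
  [ 0  0  0  1  0 ]
  [ 0  0  0  0  1 ]

1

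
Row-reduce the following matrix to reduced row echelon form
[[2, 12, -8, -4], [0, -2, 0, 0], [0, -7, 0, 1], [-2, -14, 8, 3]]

[[1, 0, -4, 0], [0, 1, 0, 0], [0, 0, 0, 1], [0, 0, 0, 0]]

r1 → 1/2·r1
  [  1    6  -4  -2 ]
  [  0   -2   0   0 ]
  [  0   -7   0   1 ]
  [ -2  -14   8   3 ]
r4 → r4 + 2·r1
  [ 1   6  -4  -2 ]
  [ 0  -2   0   0 ]
  [ 0  -7   0   1 ]
  [ 0  -2   0  -1 ]
r2 → -1/2·r2
  [ 1   6  -4  -2 ]
  [ 0   1   0   0 ]
  [ 0  -7   0   1 ]
  [ 0  -2   0  -1 ]
r3 → r3 + 7·r2
  [ 1   6  -4  -2 ]
  [ 0   1   0   0 ]
  [ 0   0   0   1 ]
  [ 0  -2   0  -1 ]
r4 → r4 + 2·r2
  [ 1  6  -4  -2 ]
  [ 0  1   0   0 ]
  [ 0  0   0   1 ]
  [ 0  0   0  -1 ]
r4 → r4 + r3
  [ 1  6  -4  -2 ]
  [ 0  1   0   0 ]
  [ 0  0   0   1 ]
  [ 0  0   0   0 ]
r1 → r1 + 2·r3
  [ 1  6  -4  0 ]
  [ 0  1   0  0 ]
  [ 0  0   0  1 ]
  [ 0  0   0  0 ]
r1 → r1 − 6·r2
  [ 1  0  -4  0 ]
  [ 0  1   0  0 ]
  [ 0  0   0  1 ]
  [ 0  0   0  0 ]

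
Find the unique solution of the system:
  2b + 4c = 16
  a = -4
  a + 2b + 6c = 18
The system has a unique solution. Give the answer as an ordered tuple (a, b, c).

Form the augmented matrix and row-reduce:
  [ 0  2  4  |  16 ]
  [ 1  0  0  |  -4 ]
  [ 1  2  6  |  18 ]
R1 ↔ R2
  [ 1  0  0  |  -4 ]
  [ 0  2  4  |  16 ]
  [ 1  2  6  |  18 ]
R3 → R3 − R1
  [ 1  0  0  |  -4 ]
  [ 0  2  4  |  16 ]
  [ 0  2  6  |  22 ]
R2 → 1/2·R2
  [ 1  0  0  |  -4 ]
  [ 0  1  2  |   8 ]
  [ 0  2  6  |  22 ]
R3 → R3 − 2·R2
  [ 1  0  0  |  -4 ]
  [ 0  1  2  |   8 ]
  [ 0  0  2  |   6 ]
R3 → 1/2·R3
  [ 1  0  0  |  -4 ]
  [ 0  1  2  |   8 ]
  [ 0  0  1  |   3 ]
R2 → R2 − 2·R3
  [ 1  0  0  |  -4 ]
  [ 0  1  0  |   2 ]
  [ 0  0  1  |   3 ]
Reading off the last column: a = -4, b = 2, c = 3.

(-4, 2, 3)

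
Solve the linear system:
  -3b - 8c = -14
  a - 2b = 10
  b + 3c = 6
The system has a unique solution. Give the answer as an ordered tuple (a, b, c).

Form the augmented matrix and row-reduce:
  [ 0  -3  -8  |  -14 ]
  [ 1  -2   0  |   10 ]
  [ 0   1   3  |    6 ]
ρ1 <=> ρ2
ρ2 → -1/3·ρ2
ρ3 → ρ3 − ρ2
ρ3 → 3·ρ3
ρ2 → ρ2 − 8/3·ρ3
ρ1 → ρ1 + 2·ρ2
Reading off the last column: a = -2, b = -6, c = 4.

(-2, -6, 4)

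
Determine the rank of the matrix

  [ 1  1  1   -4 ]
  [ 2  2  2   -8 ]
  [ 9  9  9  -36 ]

rank = 1

R2 ← R2 − 2·R1
  [ 1  1  1   -4 ]
  [ 0  0  0    0 ]
  [ 9  9  9  -36 ]
R3 ← R3 − 9·R1
  [ 1  1  1  -4 ]
  [ 0  0  0   0 ]
  [ 0  0  0   0 ]
The reduced form has 1 nonzero row.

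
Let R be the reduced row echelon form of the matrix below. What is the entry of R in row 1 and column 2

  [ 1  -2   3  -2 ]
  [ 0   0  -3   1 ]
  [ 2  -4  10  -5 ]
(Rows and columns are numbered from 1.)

-2

R3 -> R3 − 2·R1
  [ 1  -2   3  -2 ]
  [ 0   0  -3   1 ]
  [ 0   0   4  -1 ]
R2 -> -1/3·R2
  [ 1  -2  3    -2 ]
  [ 0   0  1  -1/3 ]
  [ 0   0  4    -1 ]
R3 -> R3 − 4·R2
  [ 1  -2  3    -2 ]
  [ 0   0  1  -1/3 ]
  [ 0   0  0   1/3 ]
R3 -> 3·R3
  [ 1  -2  3    -2 ]
  [ 0   0  1  -1/3 ]
  [ 0   0  0     1 ]
R2 -> R2 + 1/3·R3
  [ 1  -2  3  -2 ]
  [ 0   0  1   0 ]
  [ 0   0  0   1 ]
R1 -> R1 + 2·R3
  [ 1  -2  3  0 ]
  [ 0   0  1  0 ]
  [ 0   0  0  1 ]
R1 -> R1 − 3·R2
  [ 1  -2  0  0 ]
  [ 0   0  1  0 ]
  [ 0   0  0  1 ]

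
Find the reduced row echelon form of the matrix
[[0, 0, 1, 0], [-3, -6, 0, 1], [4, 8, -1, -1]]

ρ1 <-> ρ2
  [ -3  -6   0   1 ]
  [  0   0   1   0 ]
  [  4   8  -1  -1 ]
ρ1 ← -1/3·ρ1
  [ 1  2   0  -1/3 ]
  [ 0  0   1     0 ]
  [ 4  8  -1    -1 ]
ρ3 ← ρ3 − 4·ρ1
  [ 1  2   0  -1/3 ]
  [ 0  0   1     0 ]
  [ 0  0  -1   1/3 ]
ρ3 ← ρ3 + ρ2
  [ 1  2  0  -1/3 ]
  [ 0  0  1     0 ]
  [ 0  0  0   1/3 ]
ρ3 ← 3·ρ3
  [ 1  2  0  -1/3 ]
  [ 0  0  1     0 ]
  [ 0  0  0     1 ]
ρ1 ← ρ1 + 1/3·ρ3
  [ 1  2  0  0 ]
  [ 0  0  1  0 ]
  [ 0  0  0  1 ]

[[1, 2, 0, 0], [0, 0, 1, 0], [0, 0, 0, 1]]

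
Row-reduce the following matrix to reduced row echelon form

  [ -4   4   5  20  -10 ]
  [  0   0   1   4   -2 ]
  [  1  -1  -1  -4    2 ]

R1 → -1/4·R1
  [ 1  -1  -5/4  -5  5/2 ]
  [ 0   0     1   4   -2 ]
  [ 1  -1    -1  -4    2 ]
R3 → R3 − R1
  [ 1  -1  -5/4  -5   5/2 ]
  [ 0   0     1   4    -2 ]
  [ 0   0   1/4   1  -1/2 ]
R3 → R3 − 1/4·R2
  [ 1  -1  -5/4  -5  5/2 ]
  [ 0   0     1   4   -2 ]
  [ 0   0     0   0    0 ]
R1 → R1 + 5/4·R2
  [ 1  -1  0  0   0 ]
  [ 0   0  1  4  -2 ]
  [ 0   0  0  0   0 ]

[[1, -1, 0, 0, 0], [0, 0, 1, 4, -2], [0, 0, 0, 0, 0]]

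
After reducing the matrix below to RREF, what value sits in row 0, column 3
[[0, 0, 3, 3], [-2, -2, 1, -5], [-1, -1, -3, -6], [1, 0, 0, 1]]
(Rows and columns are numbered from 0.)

R1 <=> R2
  [ -2  -2   1  -5 ]
  [  0   0   3   3 ]
  [ -1  -1  -3  -6 ]
  [  1   0   0   1 ]
R1 → -1/2·R1
  [  1   1  -1/2  5/2 ]
  [  0   0     3    3 ]
  [ -1  -1    -3   -6 ]
  [  1   0     0    1 ]
R3 → R3 + R1
  [ 1  1  -1/2   5/2 ]
  [ 0  0     3     3 ]
  [ 0  0  -7/2  -7/2 ]
  [ 1  0     0     1 ]
R4 → R4 − R1
  [ 1   1  -1/2   5/2 ]
  [ 0   0     3     3 ]
  [ 0   0  -7/2  -7/2 ]
  [ 0  -1   1/2  -3/2 ]
R2 <=> R4
  [ 1   1  -1/2   5/2 ]
  [ 0  -1   1/2  -3/2 ]
  [ 0   0  -7/2  -7/2 ]
  [ 0   0     3     3 ]
R2 → -1·R2
  [ 1  1  -1/2   5/2 ]
  [ 0  1  -1/2   3/2 ]
  [ 0  0  -7/2  -7/2 ]
  [ 0  0     3     3 ]
R3 → -2/7·R3
  [ 1  1  -1/2  5/2 ]
  [ 0  1  -1/2  3/2 ]
  [ 0  0     1    1 ]
  [ 0  0     3    3 ]
R4 → R4 − 3·R3
  [ 1  1  -1/2  5/2 ]
  [ 0  1  -1/2  3/2 ]
  [ 0  0     1    1 ]
  [ 0  0     0    0 ]
R2 → R2 + 1/2·R3
  [ 1  1  -1/2  5/2 ]
  [ 0  1     0    2 ]
  [ 0  0     1    1 ]
  [ 0  0     0    0 ]
R1 → R1 + 1/2·R3
  [ 1  1  0  3 ]
  [ 0  1  0  2 ]
  [ 0  0  1  1 ]
  [ 0  0  0  0 ]
R1 → R1 − R2
  [ 1  0  0  1 ]
  [ 0  1  0  2 ]
  [ 0  0  1  1 ]
  [ 0  0  0  0 ]

1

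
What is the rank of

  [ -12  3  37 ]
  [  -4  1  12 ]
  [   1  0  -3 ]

R1 ← -1/12·R1
  [  1  -1/4  -37/12 ]
  [ -4     1      12 ]
  [  1     0      -3 ]
R2 ← R2 + 4·R1
  [ 1  -1/4  -37/12 ]
  [ 0     0    -1/3 ]
  [ 1     0      -3 ]
R3 ← R3 − R1
  [ 1  -1/4  -37/12 ]
  [ 0     0    -1/3 ]
  [ 0   1/4    1/12 ]
R2 <=> R3
  [ 1  -1/4  -37/12 ]
  [ 0   1/4    1/12 ]
  [ 0     0    -1/3 ]
R2 ← 4·R2
  [ 1  -1/4  -37/12 ]
  [ 0     1     1/3 ]
  [ 0     0    -1/3 ]
R3 ← -3·R3
  [ 1  -1/4  -37/12 ]
  [ 0     1     1/3 ]
  [ 0     0       1 ]
R2 ← R2 − 1/3·R3
  [ 1  -1/4  -37/12 ]
  [ 0     1       0 ]
  [ 0     0       1 ]
R1 ← R1 + 37/12·R3
  [ 1  -1/4  0 ]
  [ 0     1  0 ]
  [ 0     0  1 ]
R1 ← R1 + 1/4·R2
  [ 1  0  0 ]
  [ 0  1  0 ]
  [ 0  0  1 ]
The reduced form has 3 nonzero rows.

rank = 3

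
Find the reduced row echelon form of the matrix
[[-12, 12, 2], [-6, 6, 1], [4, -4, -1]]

[[1, -1, 0], [0, 0, 1], [0, 0, 0]]

R1 -> -1/12·R1
  [  1  -1  -1/6 ]
  [ -6   6     1 ]
  [  4  -4    -1 ]
R2 -> R2 + 6·R1
  [ 1  -1  -1/6 ]
  [ 0   0     0 ]
  [ 4  -4    -1 ]
R3 -> R3 − 4·R1
  [ 1  -1  -1/6 ]
  [ 0   0     0 ]
  [ 0   0  -1/3 ]
R2 <=> R3
  [ 1  -1  -1/6 ]
  [ 0   0  -1/3 ]
  [ 0   0     0 ]
R2 -> -3·R2
  [ 1  -1  -1/6 ]
  [ 0   0     1 ]
  [ 0   0     0 ]
R1 -> R1 + 1/6·R2
  [ 1  -1  0 ]
  [ 0   0  1 ]
  [ 0   0  0 ]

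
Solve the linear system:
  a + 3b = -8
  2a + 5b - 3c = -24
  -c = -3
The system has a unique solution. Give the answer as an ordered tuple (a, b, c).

Form the augmented matrix and row-reduce:
  [ 1  3   0  |   -8 ]
  [ 2  5  -3  |  -24 ]
  [ 0  0  -1  |   -3 ]
R2 → R2 − 2·R1
  [ 1   3   0  |  -8 ]
  [ 0  -1  -3  |  -8 ]
  [ 0   0  -1  |  -3 ]
R2 → -1·R2
  [ 1  3   0  |  -8 ]
  [ 0  1   3  |   8 ]
  [ 0  0  -1  |  -3 ]
R3 → -1·R3
  [ 1  3  0  |  -8 ]
  [ 0  1  3  |   8 ]
  [ 0  0  1  |   3 ]
R2 → R2 − 3·R3
  [ 1  3  0  |  -8 ]
  [ 0  1  0  |  -1 ]
  [ 0  0  1  |   3 ]
R1 → R1 − 3·R2
  [ 1  0  0  |  -5 ]
  [ 0  1  0  |  -1 ]
  [ 0  0  1  |   3 ]
Reading off the last column: a = -5, b = -1, c = 3.

(-5, -1, 3)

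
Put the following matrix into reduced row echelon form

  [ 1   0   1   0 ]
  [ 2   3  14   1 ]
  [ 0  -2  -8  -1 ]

R2 -> R2 − 2·R1
R2 -> 1/3·R2
R3 -> R3 + 2·R2
R3 -> -3·R3
R2 -> R2 − 1/3·R3

[[1, 0, 1, 0], [0, 1, 4, 0], [0, 0, 0, 1]]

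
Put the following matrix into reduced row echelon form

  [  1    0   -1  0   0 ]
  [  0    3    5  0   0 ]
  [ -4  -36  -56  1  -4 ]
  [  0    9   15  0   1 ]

R3 := R3 + 4·R1
  [ 1    0   -1  0   0 ]
  [ 0    3    5  0   0 ]
  [ 0  -36  -60  1  -4 ]
  [ 0    9   15  0   1 ]
R2 := 1/3·R2
  [ 1    0   -1  0   0 ]
  [ 0    1  5/3  0   0 ]
  [ 0  -36  -60  1  -4 ]
  [ 0    9   15  0   1 ]
R3 := R3 + 36·R2
  [ 1  0   -1  0   0 ]
  [ 0  1  5/3  0   0 ]
  [ 0  0    0  1  -4 ]
  [ 0  9   15  0   1 ]
R4 := R4 − 9·R2
  [ 1  0   -1  0   0 ]
  [ 0  1  5/3  0   0 ]
  [ 0  0    0  1  -4 ]
  [ 0  0    0  0   1 ]
R3 := R3 + 4·R4
  [ 1  0   -1  0  0 ]
  [ 0  1  5/3  0  0 ]
  [ 0  0    0  1  0 ]
  [ 0  0    0  0  1 ]

[[1, 0, -1, 0, 0], [0, 1, 5/3, 0, 0], [0, 0, 0, 1, 0], [0, 0, 0, 0, 1]]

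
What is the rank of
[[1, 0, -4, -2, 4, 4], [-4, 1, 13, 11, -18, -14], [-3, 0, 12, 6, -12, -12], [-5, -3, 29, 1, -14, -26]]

Add 4 times R1 to R2.
  [  1   0  -4  -2    4    4 ]
  [  0   1  -3   3   -2    2 ]
  [ -3   0  12   6  -12  -12 ]
  [ -5  -3  29   1  -14  -26 ]
Add 3 times R1 to R3.
  [  1   0  -4  -2    4    4 ]
  [  0   1  -3   3   -2    2 ]
  [  0   0   0   0    0    0 ]
  [ -5  -3  29   1  -14  -26 ]
Add 5 times R1 to R4.
  [ 1   0  -4  -2   4   4 ]
  [ 0   1  -3   3  -2   2 ]
  [ 0   0   0   0   0   0 ]
  [ 0  -3   9  -9   6  -6 ]
Add 3 times R2 to R4.
  [ 1  0  -4  -2   4  4 ]
  [ 0  1  -3   3  -2  2 ]
  [ 0  0   0   0   0  0 ]
  [ 0  0   0   0   0  0 ]
The reduced form has 2 nonzero rows.

rank = 2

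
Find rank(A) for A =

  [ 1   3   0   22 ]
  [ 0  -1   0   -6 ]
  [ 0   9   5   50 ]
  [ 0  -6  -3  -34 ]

ρ2 := -1·ρ2
  [ 1   3   0   22 ]
  [ 0   1   0    6 ]
  [ 0   9   5   50 ]
  [ 0  -6  -3  -34 ]
ρ3 := ρ3 − 9·ρ2
  [ 1   3   0   22 ]
  [ 0   1   0    6 ]
  [ 0   0   5   -4 ]
  [ 0  -6  -3  -34 ]
ρ4 := ρ4 + 6·ρ2
  [ 1  3   0  22 ]
  [ 0  1   0   6 ]
  [ 0  0   5  -4 ]
  [ 0  0  -3   2 ]
ρ3 := 1/5·ρ3
  [ 1  3   0    22 ]
  [ 0  1   0     6 ]
  [ 0  0   1  -4/5 ]
  [ 0  0  -3     2 ]
ρ4 := ρ4 + 3·ρ3
  [ 1  3  0    22 ]
  [ 0  1  0     6 ]
  [ 0  0  1  -4/5 ]
  [ 0  0  0  -2/5 ]
ρ4 := -5/2·ρ4
  [ 1  3  0    22 ]
  [ 0  1  0     6 ]
  [ 0  0  1  -4/5 ]
  [ 0  0  0     1 ]
ρ3 := ρ3 + 4/5·ρ4
  [ 1  3  0  22 ]
  [ 0  1  0   6 ]
  [ 0  0  1   0 ]
  [ 0  0  0   1 ]
ρ2 := ρ2 − 6·ρ4
  [ 1  3  0  22 ]
  [ 0  1  0   0 ]
  [ 0  0  1   0 ]
  [ 0  0  0   1 ]
ρ1 := ρ1 − 22·ρ4
  [ 1  3  0  0 ]
  [ 0  1  0  0 ]
  [ 0  0  1  0 ]
  [ 0  0  0  1 ]
ρ1 := ρ1 − 3·ρ2
  [ 1  0  0  0 ]
  [ 0  1  0  0 ]
  [ 0  0  1  0 ]
  [ 0  0  0  1 ]
The reduced form has 4 nonzero rows.

rank = 4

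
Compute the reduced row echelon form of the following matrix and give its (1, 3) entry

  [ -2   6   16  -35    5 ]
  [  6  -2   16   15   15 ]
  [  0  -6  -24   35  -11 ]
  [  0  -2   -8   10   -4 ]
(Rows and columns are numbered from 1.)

Multiply r1 by -1/2.
Subtract 6 times r1 from r2.
Multiply r2 by 1/16.
Add 6 times r2 to r3.
Add 2 times r2 to r4.
Multiply r3 by 4/5.
Add 5/4 times r3 to r4.
Add 45/8 times r3 to r2.
Subtract 35/2 times r3 from r1.
Add 3 times r2 to r1.

4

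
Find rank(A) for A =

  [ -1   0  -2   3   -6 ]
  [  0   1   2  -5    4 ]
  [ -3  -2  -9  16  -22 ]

rank = 3

R1 := -1·R1
  [  1   0   2  -3    6 ]
  [  0   1   2  -5    4 ]
  [ -3  -2  -9  16  -22 ]
R3 := R3 + 3·R1
  [ 1   0   2  -3   6 ]
  [ 0   1   2  -5   4 ]
  [ 0  -2  -3   7  -4 ]
R3 := R3 + 2·R2
  [ 1  0  2  -3  6 ]
  [ 0  1  2  -5  4 ]
  [ 0  0  1  -3  4 ]
R2 := R2 − 2·R3
  [ 1  0  2  -3   6 ]
  [ 0  1  0   1  -4 ]
  [ 0  0  1  -3   4 ]
R1 := R1 − 2·R3
  [ 1  0  0   3  -2 ]
  [ 0  1  0   1  -4 ]
  [ 0  0  1  -3   4 ]
The reduced form has 3 nonzero rows.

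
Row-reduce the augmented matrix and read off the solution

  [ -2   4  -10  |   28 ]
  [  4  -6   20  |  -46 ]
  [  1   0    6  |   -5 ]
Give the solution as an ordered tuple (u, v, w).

(1, 5, -1)

Multiply R1 by -1/2.
Subtract 4 times R1 from R2.
Subtract R1 from R3.
Multiply R2 by 1/2.
Subtract 2 times R2 from R3.
Subtract 5 times R3 from R1.
Add 2 times R2 to R1.
Reading off the last column: u = 1, v = 5, w = -1.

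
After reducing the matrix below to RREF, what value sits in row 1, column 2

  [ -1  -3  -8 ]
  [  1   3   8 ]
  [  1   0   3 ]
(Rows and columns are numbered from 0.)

5/3

ρ1 ← -1·ρ1
  [ 1  3  8 ]
  [ 1  3  8 ]
  [ 1  0  3 ]
ρ2 ← ρ2 − ρ1
  [ 1  3  8 ]
  [ 0  0  0 ]
  [ 1  0  3 ]
ρ3 ← ρ3 − ρ1
  [ 1   3   8 ]
  [ 0   0   0 ]
  [ 0  -3  -5 ]
ρ2 <-> ρ3
  [ 1   3   8 ]
  [ 0  -3  -5 ]
  [ 0   0   0 ]
ρ2 ← -1/3·ρ2
  [ 1  3    8 ]
  [ 0  1  5/3 ]
  [ 0  0    0 ]
ρ1 ← ρ1 − 3·ρ2
  [ 1  0    3 ]
  [ 0  1  5/3 ]
  [ 0  0    0 ]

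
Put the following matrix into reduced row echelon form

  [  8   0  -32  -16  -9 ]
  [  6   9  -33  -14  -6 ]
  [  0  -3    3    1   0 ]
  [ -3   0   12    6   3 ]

R1 -> 1/8·R1
  [  1   0   -4   -2  -9/8 ]
  [  6   9  -33  -14    -6 ]
  [  0  -3    3    1     0 ]
  [ -3   0   12    6     3 ]
R2 -> R2 − 6·R1
  [  1   0  -4  -2  -9/8 ]
  [  0   9  -9  -2   3/4 ]
  [  0  -3   3   1     0 ]
  [ -3   0  12   6     3 ]
R4 -> R4 + 3·R1
  [ 1   0  -4  -2  -9/8 ]
  [ 0   9  -9  -2   3/4 ]
  [ 0  -3   3   1     0 ]
  [ 0   0   0   0  -3/8 ]
R2 -> 1/9·R2
  [ 1   0  -4    -2  -9/8 ]
  [ 0   1  -1  -2/9  1/12 ]
  [ 0  -3   3     1     0 ]
  [ 0   0   0     0  -3/8 ]
R3 -> R3 + 3·R2
  [ 1  0  -4    -2  -9/8 ]
  [ 0  1  -1  -2/9  1/12 ]
  [ 0  0   0   1/3   1/4 ]
  [ 0  0   0     0  -3/8 ]
R3 -> 3·R3
  [ 1  0  -4    -2  -9/8 ]
  [ 0  1  -1  -2/9  1/12 ]
  [ 0  0   0     1   3/4 ]
  [ 0  0   0     0  -3/8 ]
R4 -> -8/3·R4
  [ 1  0  -4    -2  -9/8 ]
  [ 0  1  -1  -2/9  1/12 ]
  [ 0  0   0     1   3/4 ]
  [ 0  0   0     0     1 ]
R3 -> R3 − 3/4·R4
  [ 1  0  -4    -2  -9/8 ]
  [ 0  1  -1  -2/9  1/12 ]
  [ 0  0   0     1     0 ]
  [ 0  0   0     0     1 ]
R2 -> R2 − 1/12·R4
  [ 1  0  -4    -2  -9/8 ]
  [ 0  1  -1  -2/9     0 ]
  [ 0  0   0     1     0 ]
  [ 0  0   0     0     1 ]
R1 -> R1 + 9/8·R4
  [ 1  0  -4    -2  0 ]
  [ 0  1  -1  -2/9  0 ]
  [ 0  0   0     1  0 ]
  [ 0  0   0     0  1 ]
R2 -> R2 + 2/9·R3
  [ 1  0  -4  -2  0 ]
  [ 0  1  -1   0  0 ]
  [ 0  0   0   1  0 ]
  [ 0  0   0   0  1 ]
R1 -> R1 + 2·R3
  [ 1  0  -4  0  0 ]
  [ 0  1  -1  0  0 ]
  [ 0  0   0  1  0 ]
  [ 0  0   0  0  1 ]

[[1, 0, -4, 0, 0], [0, 1, -1, 0, 0], [0, 0, 0, 1, 0], [0, 0, 0, 0, 1]]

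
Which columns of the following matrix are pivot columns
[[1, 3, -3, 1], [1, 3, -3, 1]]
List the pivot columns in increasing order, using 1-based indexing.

1

Subtract r1 from r2.
Pivot columns are the columns containing a leading 1.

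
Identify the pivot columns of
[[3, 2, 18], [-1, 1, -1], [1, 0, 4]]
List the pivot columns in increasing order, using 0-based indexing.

0, 1

Multiply R1 by 1/3.
  [  1  2/3   6 ]
  [ -1    1  -1 ]
  [  1    0   4 ]
Add R1 to R2.
  [ 1  2/3  6 ]
  [ 0  5/3  5 ]
  [ 1    0  4 ]
Subtract R1 from R3.
  [ 1   2/3   6 ]
  [ 0   5/3   5 ]
  [ 0  -2/3  -2 ]
Multiply R2 by 3/5.
  [ 1   2/3   6 ]
  [ 0     1   3 ]
  [ 0  -2/3  -2 ]
Add 2/3 times R2 to R3.
  [ 1  2/3  6 ]
  [ 0    1  3 ]
  [ 0    0  0 ]
Subtract 2/3 times R2 from R1.
  [ 1  0  4 ]
  [ 0  1  3 ]
  [ 0  0  0 ]
Pivot columns are the columns containing a leading 1.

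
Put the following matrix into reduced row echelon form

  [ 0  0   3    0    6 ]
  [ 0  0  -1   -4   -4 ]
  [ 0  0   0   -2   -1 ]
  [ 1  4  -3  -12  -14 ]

Swap R1 and R4.
  [ 1  4  -3  -12  -14 ]
  [ 0  0  -1   -4   -4 ]
  [ 0  0   0   -2   -1 ]
  [ 0  0   3    0    6 ]
Multiply R2 by -1.
  [ 1  4  -3  -12  -14 ]
  [ 0  0   1    4    4 ]
  [ 0  0   0   -2   -1 ]
  [ 0  0   3    0    6 ]
Subtract 3 times R2 from R4.
  [ 1  4  -3  -12  -14 ]
  [ 0  0   1    4    4 ]
  [ 0  0   0   -2   -1 ]
  [ 0  0   0  -12   -6 ]
Multiply R3 by -1/2.
  [ 1  4  -3  -12  -14 ]
  [ 0  0   1    4    4 ]
  [ 0  0   0    1  1/2 ]
  [ 0  0   0  -12   -6 ]
Add 12 times R3 to R4.
  [ 1  4  -3  -12  -14 ]
  [ 0  0   1    4    4 ]
  [ 0  0   0    1  1/2 ]
  [ 0  0   0    0    0 ]
Subtract 4 times R3 from R2.
  [ 1  4  -3  -12  -14 ]
  [ 0  0   1    0    2 ]
  [ 0  0   0    1  1/2 ]
  [ 0  0   0    0    0 ]
Add 12 times R3 to R1.
  [ 1  4  -3  0   -8 ]
  [ 0  0   1  0    2 ]
  [ 0  0   0  1  1/2 ]
  [ 0  0   0  0    0 ]
Add 3 times R2 to R1.
  [ 1  4  0  0   -2 ]
  [ 0  0  1  0    2 ]
  [ 0  0  0  1  1/2 ]
  [ 0  0  0  0    0 ]

[[1, 4, 0, 0, -2], [0, 0, 1, 0, 2], [0, 0, 0, 1, 1/2], [0, 0, 0, 0, 0]]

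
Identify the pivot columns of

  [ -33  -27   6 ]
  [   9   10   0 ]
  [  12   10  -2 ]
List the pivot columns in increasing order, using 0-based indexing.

ρ1 -> -1/33·ρ1
  [  1  9/11  -2/11 ]
  [  9    10      0 ]
  [ 12    10     -2 ]
ρ2 -> ρ2 − 9·ρ1
  [  1   9/11  -2/11 ]
  [  0  29/11  18/11 ]
  [ 12     10     -2 ]
ρ3 -> ρ3 − 12·ρ1
  [ 1   9/11  -2/11 ]
  [ 0  29/11  18/11 ]
  [ 0   2/11   2/11 ]
ρ2 -> 11/29·ρ2
  [ 1  9/11  -2/11 ]
  [ 0     1  18/29 ]
  [ 0  2/11   2/11 ]
ρ3 -> ρ3 − 2/11·ρ2
  [ 1  9/11  -2/11 ]
  [ 0     1  18/29 ]
  [ 0     0   2/29 ]
ρ3 -> 29/2·ρ3
  [ 1  9/11  -2/11 ]
  [ 0     1  18/29 ]
  [ 0     0      1 ]
ρ2 -> ρ2 − 18/29·ρ3
  [ 1  9/11  -2/11 ]
  [ 0     1      0 ]
  [ 0     0      1 ]
ρ1 -> ρ1 + 2/11·ρ3
  [ 1  9/11  0 ]
  [ 0     1  0 ]
  [ 0     0  1 ]
ρ1 -> ρ1 − 9/11·ρ2
  [ 1  0  0 ]
  [ 0  1  0 ]
  [ 0  0  1 ]
Pivot columns are the columns containing a leading 1.

0, 1, 2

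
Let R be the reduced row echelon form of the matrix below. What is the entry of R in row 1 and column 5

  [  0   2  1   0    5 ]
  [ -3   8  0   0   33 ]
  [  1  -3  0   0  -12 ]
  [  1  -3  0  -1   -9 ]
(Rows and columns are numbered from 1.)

R1 <=> R2
R1 -> -1/3·R1
R3 -> R3 − R1
R4 -> R4 − R1
R2 -> 1/2·R2
R3 -> R3 + 1/3·R2
R4 -> R4 + 1/3·R2
R3 -> 6·R3
R4 -> R4 − 1/6·R3
R4 -> -1·R4
R2 -> R2 − 1/2·R3
R1 -> R1 + 8/3·R2

-3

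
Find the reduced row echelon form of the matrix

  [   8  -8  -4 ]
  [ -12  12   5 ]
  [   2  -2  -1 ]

Multiply ρ1 by 1/8.
  [   1  -1  -1/2 ]
  [ -12  12     5 ]
  [   2  -2    -1 ]
Add 12 times ρ1 to ρ2.
  [ 1  -1  -1/2 ]
  [ 0   0    -1 ]
  [ 2  -2    -1 ]
Subtract 2 times ρ1 from ρ3.
  [ 1  -1  -1/2 ]
  [ 0   0    -1 ]
  [ 0   0     0 ]
Multiply ρ2 by -1.
  [ 1  -1  -1/2 ]
  [ 0   0     1 ]
  [ 0   0     0 ]
Add 1/2 times ρ2 to ρ1.
  [ 1  -1  0 ]
  [ 0   0  1 ]
  [ 0   0  0 ]

[[1, -1, 0], [0, 0, 1], [0, 0, 0]]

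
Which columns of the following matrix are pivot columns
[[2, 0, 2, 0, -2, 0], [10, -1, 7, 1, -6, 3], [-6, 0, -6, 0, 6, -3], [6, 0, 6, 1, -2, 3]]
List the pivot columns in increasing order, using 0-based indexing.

0, 1, 3, 5

ρ1 := 1/2·ρ1
  [  1   0   1  0  -1   0 ]
  [ 10  -1   7  1  -6   3 ]
  [ -6   0  -6  0   6  -3 ]
  [  6   0   6  1  -2   3 ]
ρ2 := ρ2 − 10·ρ1
  [  1   0   1  0  -1   0 ]
  [  0  -1  -3  1   4   3 ]
  [ -6   0  -6  0   6  -3 ]
  [  6   0   6  1  -2   3 ]
ρ3 := ρ3 + 6·ρ1
  [ 1   0   1  0  -1   0 ]
  [ 0  -1  -3  1   4   3 ]
  [ 0   0   0  0   0  -3 ]
  [ 6   0   6  1  -2   3 ]
ρ4 := ρ4 − 6·ρ1
  [ 1   0   1  0  -1   0 ]
  [ 0  -1  -3  1   4   3 ]
  [ 0   0   0  0   0  -3 ]
  [ 0   0   0  1   4   3 ]
ρ2 := -1·ρ2
  [ 1  0  1   0  -1   0 ]
  [ 0  1  3  -1  -4  -3 ]
  [ 0  0  0   0   0  -3 ]
  [ 0  0  0   1   4   3 ]
ρ3 ↔ ρ4
  [ 1  0  1   0  -1   0 ]
  [ 0  1  3  -1  -4  -3 ]
  [ 0  0  0   1   4   3 ]
  [ 0  0  0   0   0  -3 ]
ρ4 := -1/3·ρ4
  [ 1  0  1   0  -1   0 ]
  [ 0  1  3  -1  -4  -3 ]
  [ 0  0  0   1   4   3 ]
  [ 0  0  0   0   0   1 ]
ρ3 := ρ3 − 3·ρ4
  [ 1  0  1   0  -1   0 ]
  [ 0  1  3  -1  -4  -3 ]
  [ 0  0  0   1   4   0 ]
  [ 0  0  0   0   0   1 ]
ρ2 := ρ2 + 3·ρ4
  [ 1  0  1   0  -1  0 ]
  [ 0  1  3  -1  -4  0 ]
  [ 0  0  0   1   4  0 ]
  [ 0  0  0   0   0  1 ]
ρ2 := ρ2 + ρ3
  [ 1  0  1  0  -1  0 ]
  [ 0  1  3  0   0  0 ]
  [ 0  0  0  1   4  0 ]
  [ 0  0  0  0   0  1 ]
Pivot columns are the columns containing a leading 1.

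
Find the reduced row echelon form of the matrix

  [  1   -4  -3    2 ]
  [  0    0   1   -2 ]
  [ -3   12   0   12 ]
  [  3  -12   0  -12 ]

[[1, -4, 0, -4], [0, 0, 1, -2], [0, 0, 0, 0], [0, 0, 0, 0]]

R3 ← R3 + 3·R1
  [ 1   -4  -3    2 ]
  [ 0    0   1   -2 ]
  [ 0    0  -9   18 ]
  [ 3  -12   0  -12 ]
R4 ← R4 − 3·R1
  [ 1  -4  -3    2 ]
  [ 0   0   1   -2 ]
  [ 0   0  -9   18 ]
  [ 0   0   9  -18 ]
R3 ← R3 + 9·R2
  [ 1  -4  -3    2 ]
  [ 0   0   1   -2 ]
  [ 0   0   0    0 ]
  [ 0   0   9  -18 ]
R4 ← R4 − 9·R2
  [ 1  -4  -3   2 ]
  [ 0   0   1  -2 ]
  [ 0   0   0   0 ]
  [ 0   0   0   0 ]
R1 ← R1 + 3·R2
  [ 1  -4  0  -4 ]
  [ 0   0  1  -2 ]
  [ 0   0  0   0 ]
  [ 0   0  0   0 ]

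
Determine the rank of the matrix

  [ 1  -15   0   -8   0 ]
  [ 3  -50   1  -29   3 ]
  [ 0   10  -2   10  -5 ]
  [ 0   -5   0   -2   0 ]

r2 → r2 − 3·r1
  [ 1  -15   0  -8   0 ]
  [ 0   -5   1  -5   3 ]
  [ 0   10  -2  10  -5 ]
  [ 0   -5   0  -2   0 ]
r2 → -1/5·r2
  [ 1  -15     0  -8     0 ]
  [ 0    1  -1/5   1  -3/5 ]
  [ 0   10    -2  10    -5 ]
  [ 0   -5     0  -2     0 ]
r3 → r3 − 10·r2
  [ 1  -15     0  -8     0 ]
  [ 0    1  -1/5   1  -3/5 ]
  [ 0    0     0   0     1 ]
  [ 0   -5     0  -2     0 ]
r4 → r4 + 5·r2
  [ 1  -15     0  -8     0 ]
  [ 0    1  -1/5   1  -3/5 ]
  [ 0    0     0   0     1 ]
  [ 0    0    -1   3    -3 ]
r3 <=> r4
  [ 1  -15     0  -8     0 ]
  [ 0    1  -1/5   1  -3/5 ]
  [ 0    0    -1   3    -3 ]
  [ 0    0     0   0     1 ]
r3 → -1·r3
  [ 1  -15     0  -8     0 ]
  [ 0    1  -1/5   1  -3/5 ]
  [ 0    0     1  -3     3 ]
  [ 0    0     0   0     1 ]
r3 → r3 − 3·r4
  [ 1  -15     0  -8     0 ]
  [ 0    1  -1/5   1  -3/5 ]
  [ 0    0     1  -3     0 ]
  [ 0    0     0   0     1 ]
r2 → r2 + 3/5·r4
  [ 1  -15     0  -8  0 ]
  [ 0    1  -1/5   1  0 ]
  [ 0    0     1  -3  0 ]
  [ 0    0     0   0  1 ]
r2 → r2 + 1/5·r3
  [ 1  -15  0   -8  0 ]
  [ 0    1  0  2/5  0 ]
  [ 0    0  1   -3  0 ]
  [ 0    0  0    0  1 ]
r1 → r1 + 15·r2
  [ 1  0  0   -2  0 ]
  [ 0  1  0  2/5  0 ]
  [ 0  0  1   -3  0 ]
  [ 0  0  0    0  1 ]
The reduced form has 4 nonzero rows.

rank = 4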